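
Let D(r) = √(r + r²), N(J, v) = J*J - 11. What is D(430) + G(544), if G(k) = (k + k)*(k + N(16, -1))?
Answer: 858432 + √185330 ≈ 8.5886e+5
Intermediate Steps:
N(J, v) = -11 + J² (N(J, v) = J² - 11 = -11 + J²)
G(k) = 2*k*(245 + k) (G(k) = (k + k)*(k + (-11 + 16²)) = (2*k)*(k + (-11 + 256)) = (2*k)*(k + 245) = (2*k)*(245 + k) = 2*k*(245 + k))
D(430) + G(544) = √(430*(1 + 430)) + 2*544*(245 + 544) = √(430*431) + 2*544*789 = √185330 + 858432 = 858432 + √185330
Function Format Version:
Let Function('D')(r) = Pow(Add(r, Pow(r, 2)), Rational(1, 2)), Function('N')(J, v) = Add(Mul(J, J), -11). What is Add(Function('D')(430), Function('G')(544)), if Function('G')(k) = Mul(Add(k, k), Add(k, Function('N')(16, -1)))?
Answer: Add(858432, Pow(185330, Rational(1, 2))) ≈ 8.5886e+5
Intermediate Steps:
Function('N')(J, v) = Add(-11, Pow(J, 2)) (Function('N')(J, v) = Add(Pow(J, 2), -11) = Add(-11, Pow(J, 2)))
Function('G')(k) = Mul(2, k, Add(245, k)) (Function('G')(k) = Mul(Add(k, k), Add(k, Add(-11, Pow(16, 2)))) = Mul(Mul(2, k), Add(k, Add(-11, 256))) = Mul(Mul(2, k), Add(k, 245)) = Mul(Mul(2, k), Add(245, k)) = Mul(2, k, Add(245, k)))
Add(Function('D')(430), Function('G')(544)) = Add(Pow(Mul(430, Add(1, 430)), Rational(1, 2)), Mul(2, 544, Add(245, 544))) = Add(Pow(Mul(430, 431), Rational(1, 2)), Mul(2, 544, 789)) = Add(Pow(185330, Rational(1, 2)), 858432) = Add(858432, Pow(185330, Rational(1, 2)))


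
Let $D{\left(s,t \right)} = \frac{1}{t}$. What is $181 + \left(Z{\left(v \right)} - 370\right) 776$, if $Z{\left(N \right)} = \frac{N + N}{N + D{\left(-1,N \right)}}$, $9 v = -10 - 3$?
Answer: $- \frac{35736231}{125} \approx -2.8589 \cdot 10^{5}$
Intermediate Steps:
$v = - \frac{13}{9}$ ($v = \frac{-10 - 3}{9} = \frac{1}{9} \left(-13\right) = - \frac{13}{9} \approx -1.4444$)
$Z{\left(N \right)} = \frac{2 N}{N + \frac{1}{N}}$ ($Z{\left(N \right)} = \frac{N + N}{N + \frac{1}{N}} = \frac{2 N}{N + \frac{1}{N}}$)
$181 + \left(Z{\left(v \right)} - 370\right) 776 = 181 + \left(\frac{2 \left(- \frac{13}{9}\right)^{2}}{1 + \left(- \frac{13}{9}\right)^{2}} - 370\right) 776 = 181 + \left(2 \cdot \frac{169}{81} \frac{1}{1 + \frac{169}{81}} - 370\right) 776 = 181 + \left(2 \cdot \frac{169}{81} \frac{1}{\frac{250}{81}} - 370\right) 776 = 181 + \left(2 \cdot \frac{169}{81} \cdot \frac{81}{250} - 370\right) 776 = 181 + \left(\frac{169}{125} - 370\right) 776 = 181 - \frac{35758856}{125} = - \frac{35736231}{125}$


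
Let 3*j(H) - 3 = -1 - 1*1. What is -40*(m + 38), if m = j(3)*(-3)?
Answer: -1480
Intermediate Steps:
j(H) = ⅓ (j(H) = 1 + (-1 - 1*1)/3 = 1 + (-1 - 1)/3 = 1 + (⅓)*(-2) = 1 - ⅔ = ⅓)
m = -1 (m = (⅓)*(-3) = -1)
-40*(m + 38) = -40*(-1 + 38) = -40*37 = -1480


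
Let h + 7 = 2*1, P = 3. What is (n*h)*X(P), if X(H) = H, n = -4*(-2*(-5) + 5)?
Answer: 900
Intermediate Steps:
n = -60 (n = -4*(10 + 5) = -4*15 = -60)
h = -5 (h = -7 + 2*1 = -7 + 2 = -5)
(n*h)*X(P) = -60*(-5)*3 = 300*3 = 900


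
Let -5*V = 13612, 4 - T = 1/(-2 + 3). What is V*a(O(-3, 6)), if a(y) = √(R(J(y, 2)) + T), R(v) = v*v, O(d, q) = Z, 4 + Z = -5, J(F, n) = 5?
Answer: -27224*√7/5 ≈ -14406.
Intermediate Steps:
Z = -9 (Z = -4 - 5 = -9)
O(d, q) = -9
R(v) = v²
T = 3 (T = 4 - 1/(-2 + 3) = 4 - 1/1 = 4 - 1*1 = 4 - 1 = 3)
V = -13612/5 (V = -⅕*13612 = -13612/5 ≈ -2722.4)
a(y) = 2*√7 (a(y) = √(5² + 3) = √(25 + 3) = √28 = 2*√7)
V*a(O(-3, 6)) = -27224*√7/5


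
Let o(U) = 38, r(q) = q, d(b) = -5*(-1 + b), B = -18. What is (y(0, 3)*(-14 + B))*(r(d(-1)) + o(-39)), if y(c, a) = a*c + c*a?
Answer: 0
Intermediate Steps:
d(b) = 5 - 5*b
y(c, a) = 2*a*c (y(c, a) = a*c + a*c = 2*a*c)
(y(0, 3)*(-14 + B))*(r(d(-1)) + o(-39)) = ((2*3*0)*(-14 - 18))*((5 - 5*(-1)) + 38) = (0*(-32))*((5 + 5) + 38) = 0*(10 + 38) = 0*48 = 0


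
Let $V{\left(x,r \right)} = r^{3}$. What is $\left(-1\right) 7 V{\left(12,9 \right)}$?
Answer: $-5103$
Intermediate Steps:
$\left(-1\right) 7 V{\left(12,9 \right)} = \left(-1\right) 7 \cdot 9^{3} = \left(-7\right) 729 = -5103$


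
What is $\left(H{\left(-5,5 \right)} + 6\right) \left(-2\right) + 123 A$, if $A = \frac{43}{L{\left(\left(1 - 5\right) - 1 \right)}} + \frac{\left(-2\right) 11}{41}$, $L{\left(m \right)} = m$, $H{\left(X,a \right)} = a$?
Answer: $- \frac{5729}{5} \approx -1145.8$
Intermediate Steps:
$A = - \frac{1873}{205}$ ($A = \frac{43}{\left(1 - 5\right) - 1} + \frac{\left(-2\right) 11}{41} = \frac{43}{-4 - 1} - \frac{22}{41} = \frac{43}{-5} - \frac{22}{41} = 43 \left(- \frac{1}{5}\right) - \frac{22}{41} = - \frac{43}{5} - \frac{22}{41} = - \frac{1873}{205} \approx -9.1366$)
$\left(H{\left(-5,5 \right)} + 6\right) \left(-2\right) + 123 A = \left(5 + 6\right) \left(-2\right) + 123 \left(- \frac{1873}{205}\right) = 11 \left(-2\right) - \frac{5619}{5} = -22 - \frac{5619}{5} = - \frac{5729}{5}$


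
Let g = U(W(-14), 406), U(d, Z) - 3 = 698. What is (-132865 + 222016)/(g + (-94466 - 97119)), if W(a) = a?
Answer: -29717/63628 ≈ -0.46704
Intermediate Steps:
U(d, Z) = 701 (U(d, Z) = 3 + 698 = 701)
g = 701
(-132865 + 222016)/(g + (-94466 - 97119)) = (-132865 + 222016)/(701 + (-94466 - 97119)) = 89151/(701 - 191585) = 89151/(-190884) = 89151*(-1/190884) = -29717/63628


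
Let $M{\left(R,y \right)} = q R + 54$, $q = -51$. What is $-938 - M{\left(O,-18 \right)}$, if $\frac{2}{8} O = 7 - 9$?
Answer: $-1400$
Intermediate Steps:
$O = -8$ ($O = 4 \left(7 - 9\right) = 4 \left(-2\right) = -8$)
$M{\left(R,y \right)} = 54 - 51 R$ ($M{\left(R,y \right)} = - 51 R + 54 = 54 - 51 R$)
$-938 - M{\left(O,-18 \right)} = -938 - \left(54 - -408\right) = -938 - \left(54 + 408\right) = -938 - 462 = -1400$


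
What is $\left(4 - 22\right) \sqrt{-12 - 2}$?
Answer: $- 18 i \sqrt{14} \approx - 67.35 i$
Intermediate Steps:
$\left(4 - 22\right) \sqrt{-12 - 2} = - 18 \sqrt{-14} = - 18 i \sqrt{14}$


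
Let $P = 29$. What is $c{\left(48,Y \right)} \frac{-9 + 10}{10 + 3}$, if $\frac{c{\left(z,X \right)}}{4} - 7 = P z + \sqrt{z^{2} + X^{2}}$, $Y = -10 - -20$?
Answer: $\frac{5596}{13} + \frac{8 \sqrt{601}}{13} \approx 445.55$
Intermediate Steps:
$Y = 10$ ($Y = -10 + 20 = 10$)
$c{\left(z,X \right)} = 28 + 4 \sqrt{X^{2} + z^{2}} + 116 z$ ($c{\left(z,X \right)} = 28 + 4 \left(29 z + \sqrt{z^{2} + X^{2}}\right) = 28 + 4 \left(29 z + \sqrt{X^{2} + z^{2}}\right) = 28 + 4 \left(\sqrt{X^{2} + z^{2}} + 29 z\right) = 28 + \left(4 \sqrt{X^{2} + z^{2}} + 116 z\right) = 28 + 4 \sqrt{X^{2} + z^{2}} + 116 z$)
$c{\left(48,Y \right)} \frac{-9 + 10}{10 + 3} = \left(28 + 4 \sqrt{10^{2} + 48^{2}} + 116 \cdot 48\right) \frac{-9 + 10}{10 + 3} = \left(28 + 4 \sqrt{100 + 2304} + 5568\right) 1 \cdot \frac{1}{13} = \left(28 + 4 \sqrt{2404} + 5568\right) 1 \cdot \frac{1}{13} = \left(28 + 4 \cdot 2 \sqrt{601} + 5568\right) \frac{1}{13} = \left(28 + 8 \sqrt{601} + 5568\right) \frac{1}{13} = \left(5596 + 8 \sqrt{601}\right) \frac{1}{13} = \frac{5596}{13} + \frac{8 \sqrt{601}}{13}$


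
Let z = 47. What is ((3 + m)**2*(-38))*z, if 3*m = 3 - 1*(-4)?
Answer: -457216/9 ≈ -50802.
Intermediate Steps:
m = 7/3 (m = (3 - 1*(-4))/3 = (3 + 4)/3 = (1/3)*7 = 7/3 ≈ 2.3333)
((3 + m)**2*(-38))*z = ((3 + 7/3)**2*(-38))*47 = ((16/3)**2*(-38))*47 = ((256/9)*(-38))*47 = -9728/9*47 = -457216/9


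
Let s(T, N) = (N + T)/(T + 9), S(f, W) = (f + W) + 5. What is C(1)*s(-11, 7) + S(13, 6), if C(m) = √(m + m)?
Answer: 24 + 2*√2 ≈ 26.828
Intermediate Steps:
S(f, W) = 5 + W + f (S(f, W) = (W + f) + 5 = 5 + W + f)
C(m) = √2*√m (C(m) = √(2*m) = √2*√m)
s(T, N) = (N + T)/(9 + T)
C(1)*s(-11, 7) + S(13, 6) = (√2*√1)*((7 - 11)/(9 - 11)) + (5 + 6 + 13) = (√2*1)*(-4/(-2)) + 24 = √2*(-½*(-4)) + 24 = √2*2 + 24 = 2*√2 + 24 = 24 + 2*√2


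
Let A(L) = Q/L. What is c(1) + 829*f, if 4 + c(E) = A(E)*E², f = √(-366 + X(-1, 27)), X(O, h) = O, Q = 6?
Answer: 2 + 829*I*√367 ≈ 2.0 + 15881.0*I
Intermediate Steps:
A(L) = 6/L
f = I*√367 (f = √(-366 - 1) = √(-367) = I*√367 ≈ 19.157*I)
c(E) = -4 + 6*E (c(E) = -4 + (6/E)*E² = -4 + 6*E)
c(1) + 829*f = (-4 + 6*1) + 829*(I*√367) = (-4 + 6) + 829*I*√367 = 2 + 829*I*√367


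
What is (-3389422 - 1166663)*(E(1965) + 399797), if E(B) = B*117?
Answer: -2868975836670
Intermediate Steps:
E(B) = 117*B
(-3389422 - 1166663)*(E(1965) + 399797) = (-3389422 - 1166663)*(117*1965 + 399797) = -4556085*(229905 + 399797) = -4556085*629702 = -2868975836670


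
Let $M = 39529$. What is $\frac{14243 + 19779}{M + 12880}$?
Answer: $\frac{34022}{52409} \approx 0.64916$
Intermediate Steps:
$\frac{14243 + 19779}{M + 12880} = \frac{14243 + 19779}{39529 + 12880} = \frac{34022}{52409}$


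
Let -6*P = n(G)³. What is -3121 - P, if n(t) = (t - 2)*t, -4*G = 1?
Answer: -25566989/8192 ≈ -3121.0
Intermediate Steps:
G = -¼ (G = -¼*1 = -¼ ≈ -0.25000)
n(t) = t*(-2 + t) (n(t) = (-2 + t)*t = t*(-2 + t))
P = -243/8192 (P = -(-(-2 - ¼)³/64)/6 = -(-¼*(-9/4))³/6 = -(9/16)³/6 = -⅙*729/4096 = -243/8192 ≈ -0.029663)
-3121 - P = -3121 - 1*(-243/8192) = -3121 + 243/8192 = -25566989/8192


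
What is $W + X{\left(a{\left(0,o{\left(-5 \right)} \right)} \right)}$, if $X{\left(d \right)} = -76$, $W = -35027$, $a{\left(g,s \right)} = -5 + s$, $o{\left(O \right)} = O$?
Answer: $-35103$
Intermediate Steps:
$W + X{\left(a{\left(0,o{\left(-5 \right)} \right)} \right)} = -35027 - 76 = -35103$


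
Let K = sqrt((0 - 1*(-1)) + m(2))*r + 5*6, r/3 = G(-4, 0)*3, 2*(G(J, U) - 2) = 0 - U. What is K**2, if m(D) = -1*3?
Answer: 252 + 1080*I*sqrt(2) ≈ 252.0 + 1527.4*I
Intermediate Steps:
m(D) = -3
G(J, U) = 2 - U/2 (G(J, U) = 2 + (0 - U)/2 = 2 + (-U)/2 = 2 - U/2)
r = 18 (r = 3*((2 - 1/2*0)*3) = 3*((2 + 0)*3) = 3*(2*3) = 3*6 = 18)
K = 30 + 18*I*sqrt(2) (K = sqrt((0 - 1*(-1)) - 3)*18 + 5*6 = sqrt((0 + 1) - 3)*18 + 30 = sqrt(1 - 3)*18 + 30 = sqrt(-2)*18 + 30 = (I*sqrt(2))*18 + 30 = 18*I*sqrt(2) + 30 = 30 + 18*I*sqrt(2) ≈ 30.0 + 25.456*I)
K**2 = (30 + 18*I*sqrt(2))**2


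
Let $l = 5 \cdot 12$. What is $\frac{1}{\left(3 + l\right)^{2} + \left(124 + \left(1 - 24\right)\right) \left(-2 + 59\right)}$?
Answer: $\frac{1}{9726} \approx 0.00010282$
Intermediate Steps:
$l = 60$
$\frac{1}{\left(3 + l\right)^{2} + \left(124 + \left(1 - 24\right)\right) \left(-2 + 59\right)} = \frac{1}{\left(3 + 60\right)^{2} + \left(124 + \left(1 - 24\right)\right) \left(-2 + 59\right)} = \frac{1}{63^{2} + \left(124 + \left(1 - 24\right)\right) 57} = \frac{1}{3969 + \left(124 - 23\right) 57} = \frac{1}{3969 + 101 \cdot 57} = \frac{1}{3969 + 5757} = \frac{1}{9726}$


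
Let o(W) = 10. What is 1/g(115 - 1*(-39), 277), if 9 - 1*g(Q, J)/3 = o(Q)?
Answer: -⅓ ≈ -0.33333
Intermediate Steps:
g(Q, J) = -3 (g(Q, J) = 27 - 3*10 = 27 - 30 = -3)
1/g(115 - 1*(-39), 277) = 1/(-3) = -⅓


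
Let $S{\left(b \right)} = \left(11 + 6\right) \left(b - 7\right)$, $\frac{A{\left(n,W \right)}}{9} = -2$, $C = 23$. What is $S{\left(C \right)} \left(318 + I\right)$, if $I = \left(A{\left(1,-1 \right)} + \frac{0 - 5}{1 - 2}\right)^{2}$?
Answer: $132464$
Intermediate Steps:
$A{\left(n,W \right)} = -18$ ($A{\left(n,W \right)} = 9 \left(-2\right) = -18$)
$I = 169$ ($I = \left(-18 + \frac{0 - 5}{1 - 2}\right)^{2} = \left(-18 - \frac{5}{-1}\right)^{2} = \left(-18 - -5\right)^{2} = \left(-18 + 5\right)^{2} = \left(-13\right)^{2} = 169$)
$S{\left(b \right)} = -119 + 17 b$ ($S{\left(b \right)} = 17 \left(-7 + b\right) = -119 + 17 b$)
$S{\left(C \right)} \left(318 + I\right) = \left(-119 + 17 \cdot 23\right) \left(318 + 169\right) = \left(-119 + 391\right) 487 = 272 \cdot 487 = 132464$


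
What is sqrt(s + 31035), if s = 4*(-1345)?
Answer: sqrt(25655) ≈ 160.17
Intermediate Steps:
s = -5380
sqrt(s + 31035) = sqrt(-5380 + 31035) = sqrt(25655)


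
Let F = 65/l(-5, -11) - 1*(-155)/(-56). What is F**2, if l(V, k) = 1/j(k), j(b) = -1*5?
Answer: 336906025/3136 ≈ 1.0743e+5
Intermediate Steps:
j(b) = -5
l(V, k) = -1/5 (l(V, k) = 1/(-5) = -1/5)
F = -18355/56 (F = 65/(-1/5) - 1*(-155)/(-56) = 65*(-5) + 155*(-1/56) = -325 - 155/56 = -18355/56 ≈ -327.77)
F**2 = (-18355/56)**2 = 336906025/3136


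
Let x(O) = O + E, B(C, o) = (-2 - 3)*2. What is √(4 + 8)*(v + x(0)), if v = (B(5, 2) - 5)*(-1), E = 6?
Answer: 42*√3 ≈ 72.746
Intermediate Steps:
B(C, o) = -10 (B(C, o) = -5*2 = -10)
v = 15 (v = (-10 - 5)*(-1) = -15*(-1) = 15)
x(O) = 6 + O (x(O) = O + 6 = 6 + O)
√(4 + 8)*(v + x(0)) = √(4 + 8)*(15 + (6 + 0)) = √12*(15 + 6) = (2*√3)*21 = 42*√3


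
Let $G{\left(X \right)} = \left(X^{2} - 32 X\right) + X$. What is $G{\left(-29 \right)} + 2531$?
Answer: $4271$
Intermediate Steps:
$G{\left(X \right)} = X^{2} - 31 X$
$G{\left(-29 \right)} + 2531 = - 29 \left(-31 - 29\right) + 2531 = \left(-29\right) \left(-60\right) + 2531 = 1740 + 2531 = 4271$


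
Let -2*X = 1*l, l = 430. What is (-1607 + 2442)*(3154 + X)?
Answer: 2454065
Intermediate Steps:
X = -215 (X = -430/2 = -½*430 = -215)
(-1607 + 2442)*(3154 + X) = (-1607 + 2442)*(3154 - 215) = 835*2939 = 2454065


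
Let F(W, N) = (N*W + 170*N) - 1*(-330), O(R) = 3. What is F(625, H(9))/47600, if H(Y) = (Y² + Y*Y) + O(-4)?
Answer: 26301/9520 ≈ 2.7627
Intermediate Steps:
H(Y) = 3 + 2*Y² (H(Y) = (Y² + Y*Y) + 3 = (Y² + Y²) + 3 = 2*Y² + 3 = 3 + 2*Y²)
F(W, N) = 330 + 170*N + N*W (F(W, N) = (170*N + N*W) + 330 = 330 + 170*N + N*W)
F(625, H(9))/47600 = (330 + 170*(3 + 2*9²) + (3 + 2*9²)*625)/47600 = (330 + 170*(3 + 2*81) + (3 + 2*81)*625)*(1/47600) = (330 + 170*(3 + 162) + (3 + 162)*625)*(1/47600) = (330 + 170*165 + 165*625)*(1/47600) = (330 + 28050 + 103125)*(1/47600) = 131505*(1/47600) = 26301/9520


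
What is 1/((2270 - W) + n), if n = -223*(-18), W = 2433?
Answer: 1/3851 ≈ 0.00025967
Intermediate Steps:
n = 4014
1/((2270 - W) + n) = 1/((2270 - 1*2433) + 4014) = 1/((2270 - 2433) + 4014) = 1/(-163 + 4014) = 1/3851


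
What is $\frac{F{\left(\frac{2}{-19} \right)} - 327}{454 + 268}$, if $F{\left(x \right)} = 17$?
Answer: $- \frac{155}{361} \approx -0.42936$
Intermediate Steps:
$\frac{F{\left(\frac{2}{-19} \right)} - 327}{454 + 268} = \frac{17 - 327}{454 + 268} = - \frac{310}{722} = \left(-310\right) \frac{1}{722} = - \frac{155}{361}$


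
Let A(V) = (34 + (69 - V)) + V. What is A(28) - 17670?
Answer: -17567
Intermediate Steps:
A(V) = 103 (A(V) = (103 - V) + V = 103)
A(28) - 17670 = 103 - 17670 = -17567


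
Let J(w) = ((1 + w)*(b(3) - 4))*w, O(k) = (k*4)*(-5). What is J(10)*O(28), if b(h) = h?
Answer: 61600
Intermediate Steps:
O(k) = -20*k (O(k) = (4*k)*(-5) = -20*k)
J(w) = w*(-1 - w) (J(w) = ((1 + w)*(3 - 4))*w = ((1 + w)*(-1))*w = (-1 - w)*w = w*(-1 - w))
J(10)*O(28) = (10*(-1 - 1*10))*(-20*28) = (10*(-1 - 10))*(-560) = (10*(-11))*(-560) = -110*(-560) = 61600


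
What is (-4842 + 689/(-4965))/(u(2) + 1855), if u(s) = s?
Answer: -24041219/9220005 ≈ -2.6075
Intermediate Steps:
(-4842 + 689/(-4965))/(u(2) + 1855) = (-4842 + 689/(-4965))/(2 + 1855) = (-4842 + 689*(-1/4965))/1857 = (-4842 - 689/4965)*(1/1857) = -24041219/4965*1/1857 = -24041219/9220005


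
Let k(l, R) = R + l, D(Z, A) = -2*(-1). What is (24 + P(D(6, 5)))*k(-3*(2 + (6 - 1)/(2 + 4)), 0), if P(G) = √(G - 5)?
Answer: -204 - 17*I*√3/2 ≈ -204.0 - 14.722*I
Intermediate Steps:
D(Z, A) = 2
P(G) = √(-5 + G)
(24 + P(D(6, 5)))*k(-3*(2 + (6 - 1)/(2 + 4)), 0) = (24 + √(-5 + 2))*(0 - 3*(2 + (6 - 1)/(2 + 4))) = (24 + √(-3))*(0 - 3*(2 + 5/6)) = (24 + I*√3)*(0 - 3*(2 + 5*(⅙))) = (24 + I*√3)*(0 - 3*(2 + ⅚)) = (24 + I*√3)*(0 - 3*17/6) = (24 + I*√3)*(0 - 17/2) = (24 + I*√3)*(-17/2) = -204 - 17*I*√3/2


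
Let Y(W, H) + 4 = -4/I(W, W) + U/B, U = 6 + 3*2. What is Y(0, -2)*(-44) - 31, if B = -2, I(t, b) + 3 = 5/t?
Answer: 409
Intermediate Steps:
I(t, b) = -3 + 5/t
U = 12 (U = 6 + 6 = 12)
Y(W, H) = -10 - 4/(-3 + 5/W) (Y(W, H) = -4 + (-4/(-3 + 5/W) + 12/(-2)) = -4 + (-4/(-3 + 5/W) + 12*(-1/2)) = -4 + (-4/(-3 + 5/W) - 6) = -4 + (-6 - 4/(-3 + 5/W)) = -10 - 4/(-3 + 5/W))
Y(0, -2)*(-44) - 31 = (2*(25 - 13*0)/(-5 + 3*0))*(-44) - 31 = (2*(25 + 0)/(-5 + 0))*(-44) - 31 = (2*25/(-5))*(-44) - 31 = (2*(-1/5)*25)*(-44) - 31 = -10*(-44) - 31 = 440 - 31 = 409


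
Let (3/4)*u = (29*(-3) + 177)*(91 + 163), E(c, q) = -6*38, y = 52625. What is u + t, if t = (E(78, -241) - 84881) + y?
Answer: -2004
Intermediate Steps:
E(c, q) = -228
t = -32484 (t = (-228 - 84881) + 52625 = -85109 + 52625 = -32484)
u = 30480 (u = 4*((29*(-3) + 177)*(91 + 163))/3 = 4*((-87 + 177)*254)/3 = 4*(90*254)/3 = (4/3)*22860 = 30480)
u + t = 30480 - 32484 = -2004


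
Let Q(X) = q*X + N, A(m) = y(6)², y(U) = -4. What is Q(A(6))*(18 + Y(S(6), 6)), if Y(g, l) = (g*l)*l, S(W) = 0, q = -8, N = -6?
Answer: -2412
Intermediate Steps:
A(m) = 16 (A(m) = (-4)² = 16)
Y(g, l) = g*l²
Q(X) = -6 - 8*X (Q(X) = -8*X - 6 = -6 - 8*X)
Q(A(6))*(18 + Y(S(6), 6)) = (-6 - 8*16)*(18 + 0*6²) = (-6 - 128)*(18 + 0*36) = -134*(18 + 0) = -134*18 = -2412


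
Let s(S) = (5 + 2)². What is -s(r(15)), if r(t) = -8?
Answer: -49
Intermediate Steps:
s(S) = 49 (s(S) = 7² = 49)
-s(r(15)) = -1*49 = -49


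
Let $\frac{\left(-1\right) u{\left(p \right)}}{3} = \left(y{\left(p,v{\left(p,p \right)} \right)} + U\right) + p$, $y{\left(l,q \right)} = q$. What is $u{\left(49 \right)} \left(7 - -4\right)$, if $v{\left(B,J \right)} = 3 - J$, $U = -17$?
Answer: $462$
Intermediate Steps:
$u{\left(p \right)} = 42$ ($u{\left(p \right)} = - 3 \left(\left(\left(3 - p\right) - 17\right) + p\right) = - 3 \left(\left(-14 - p\right) + p\right) = \left(-3\right) \left(-14\right) = 42$)
$u{\left(49 \right)} \left(7 - -4\right) = 42 \left(7 - -4\right) = 42 \left(7 + 4\right) = 42 \cdot 11 = 462$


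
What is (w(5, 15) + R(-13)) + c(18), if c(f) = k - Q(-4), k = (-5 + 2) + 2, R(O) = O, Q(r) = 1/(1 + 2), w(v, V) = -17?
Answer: -94/3 ≈ -31.333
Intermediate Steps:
Q(r) = ⅓ (Q(r) = 1/3 = ⅓)
k = -1 (k = -3 + 2 = -1)
c(f) = -4/3 (c(f) = -1 - 1*⅓ = -1 - ⅓ = -4/3)
(w(5, 15) + R(-13)) + c(18) = (-17 - 13) - 4/3 = -30 - 4/3 = -94/3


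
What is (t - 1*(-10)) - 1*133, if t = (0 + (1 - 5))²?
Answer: -107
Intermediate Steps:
t = 16 (t = (0 - 4)² = (-4)² = 16)
(t - 1*(-10)) - 1*133 = (16 - 1*(-10)) - 1*133 = (16 + 10) - 133 = 26 - 133 = -107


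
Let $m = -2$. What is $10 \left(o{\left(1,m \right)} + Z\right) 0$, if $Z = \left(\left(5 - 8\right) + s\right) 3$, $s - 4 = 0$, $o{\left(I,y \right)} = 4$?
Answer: $0$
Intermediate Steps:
$s = 4$ ($s = 4 + 0 = 4$)
$Z = 3$ ($Z = \left(\left(5 - 8\right) + 4\right) 3 = \left(-3 + 4\right) 3 = 1 \cdot 3 = 3$)
$10 \left(o{\left(1,m \right)} + Z\right) 0 = 10 \left(4 + 3\right) 0 = 10 \cdot 7 \cdot 0 = 70 \cdot 0 = 0$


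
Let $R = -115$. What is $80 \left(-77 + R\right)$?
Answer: $-15360$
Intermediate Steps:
$80 \left(-77 + R\right) = 80 \left(-77 - 115\right) = 80 \left(-192\right) = -15360$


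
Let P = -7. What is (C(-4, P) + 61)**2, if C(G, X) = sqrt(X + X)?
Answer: (61 + I*sqrt(14))**2 ≈ 3707.0 + 456.48*I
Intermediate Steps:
C(G, X) = sqrt(2)*sqrt(X) (C(G, X) = sqrt(2*X) = sqrt(2)*sqrt(X))
(C(-4, P) + 61)**2 = (sqrt(2)*sqrt(-7) + 61)**2 = (sqrt(2)*(I*sqrt(7)) + 61)**2 = (I*sqrt(14) + 61)**2 = (61 + I*sqrt(14))**2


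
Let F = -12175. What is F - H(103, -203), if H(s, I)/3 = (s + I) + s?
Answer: -12184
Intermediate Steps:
H(s, I) = 3*I + 6*s (H(s, I) = 3*((s + I) + s) = 3*((I + s) + s) = 3*(I + 2*s) = 3*I + 6*s)
F - H(103, -203) = -12175 - (3*(-203) + 6*103) = -12175 - (-609 + 618) = -12175 - 1*9 = -12175 - 9 = -12184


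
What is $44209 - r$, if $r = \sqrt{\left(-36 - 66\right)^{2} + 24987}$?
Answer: $44209 - \sqrt{35391} \approx 44021.0$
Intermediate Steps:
$r = \sqrt{35391}$ ($r = \sqrt{\left(-36 - 66\right)^{2} + 24987} = \sqrt{\left(-102\right)^{2} + 24987} = \sqrt{10404 + 24987} = \sqrt{35391} \approx 188.13$)
$44209 - r = 44209 - \sqrt{35391}$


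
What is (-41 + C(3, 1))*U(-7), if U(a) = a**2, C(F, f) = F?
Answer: -1862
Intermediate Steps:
(-41 + C(3, 1))*U(-7) = (-41 + 3)*(-7)**2 = -38*49 = -1862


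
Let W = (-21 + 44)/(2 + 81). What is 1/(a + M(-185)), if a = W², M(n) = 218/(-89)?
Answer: -613121/1454721 ≈ -0.42147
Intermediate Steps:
M(n) = -218/89 (M(n) = 218*(-1/89) = -218/89)
W = 23/83 ≈ 0.27711
a = 529/6889 (a = (23/83)² = 529/6889 ≈ 0.076789)
1/(a + M(-185)) = 1/(529/6889 - 218/89) = 1/(-1454721/613121) = -613121/1454721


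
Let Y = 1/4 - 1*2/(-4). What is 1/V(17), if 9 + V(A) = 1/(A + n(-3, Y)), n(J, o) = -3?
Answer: -14/125 ≈ -0.11200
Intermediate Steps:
Y = 3/4 (Y = 1*(1/4) - 2*(-1/4) = 1/4 + 1/2 = 3/4 ≈ 0.75000)
V(A) = -9 + 1/(-3 + A) (V(A) = -9 + 1/(A - 3) = -9 + 1/(-3 + A))
1/V(17) = 1/((28 - 9*17)/(-3 + 17)) = 1/((28 - 153)/14) = 1/((1/14)*(-125)) = 1/(-125/14) = -14/125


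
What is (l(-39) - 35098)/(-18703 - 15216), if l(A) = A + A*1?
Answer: 35176/33919 ≈ 1.0371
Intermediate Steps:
l(A) = 2*A (l(A) = A + A = 2*A)
(l(-39) - 35098)/(-18703 - 15216) = (2*(-39) - 35098)/(-18703 - 15216) = (-78 - 35098)/(-33919) = -35176*(-1/33919) = 35176/33919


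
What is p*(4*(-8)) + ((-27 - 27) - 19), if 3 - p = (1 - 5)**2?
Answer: 343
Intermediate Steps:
p = -13 (p = 3 - (1 - 5)**2 = 3 - 1*(-4)**2 = 3 - 1*16 = 3 - 16 = -13)
p*(4*(-8)) + ((-27 - 27) - 19) = -52*(-8) + ((-27 - 27) - 19) = -13*(-32) + (-54 - 19) = 416 - 73 = 343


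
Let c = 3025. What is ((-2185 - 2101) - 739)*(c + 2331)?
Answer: -26913900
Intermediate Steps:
((-2185 - 2101) - 739)*(c + 2331) = ((-2185 - 2101) - 739)*(3025 + 2331) = (-4286 - 739)*5356 = -5025*5356 = -26913900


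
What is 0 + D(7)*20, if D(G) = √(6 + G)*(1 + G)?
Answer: 160*√13 ≈ 576.89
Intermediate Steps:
0 + D(7)*20 = 0 + (√(6 + 7)*(1 + 7))*20 = 0 + (√13*8)*20 = 0 + (8*√13)*20 = 0 + 160*√13 = 160*√13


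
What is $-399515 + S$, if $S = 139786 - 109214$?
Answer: $-368943$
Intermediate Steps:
$S = 30572$ ($S = 139786 - 109214 = 30572$)
$-399515 + S = -399515 + 30572 = -368943$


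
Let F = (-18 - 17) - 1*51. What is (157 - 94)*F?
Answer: -5418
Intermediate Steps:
F = -86 (F = -35 - 51 = -86)
(157 - 94)*F = (157 - 94)*(-86) = 63*(-86) = -5418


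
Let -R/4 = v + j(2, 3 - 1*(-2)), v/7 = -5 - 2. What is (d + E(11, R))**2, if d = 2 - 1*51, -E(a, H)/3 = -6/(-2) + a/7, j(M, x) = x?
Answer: 192721/49 ≈ 3933.1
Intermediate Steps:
v = -49 (v = 7*(-5 - 2) = 7*(-7) = -49)
R = 176 (R = -4*(-49 + (3 - 1*(-2))) = -4*(-49 + (3 + 2)) = -4*(-49 + 5) = -4*(-44) = 176)
E(a, H) = -9 - 3*a/7 (E(a, H) = -3*(-6/(-2) + a/7) = -3*(-6*(-1/2) + a*(1/7)) = -3*(3 + a/7) = -9 - 3*a/7)
d = -49 (d = 2 - 51 = -49)
(d + E(11, R))**2 = (-49 + (-9 - 3/7*11))**2 = (-49 + (-9 - 33/7))**2 = (-49 - 96/7)**2 = (-439/7)**2 = 192721/49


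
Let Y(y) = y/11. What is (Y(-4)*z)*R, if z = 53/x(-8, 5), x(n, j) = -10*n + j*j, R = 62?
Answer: -13144/1155 ≈ -11.380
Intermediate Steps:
Y(y) = y/11 (Y(y) = y*(1/11) = y/11)
x(n, j) = j**2 - 10*n (x(n, j) = -10*n + j**2 = j**2 - 10*n)
z = 53/105 (z = 53/(5**2 - 10*(-8)) = 53/(25 + 80) = 53/105 ≈ 0.50476)
(Y(-4)*z)*R = (((1/11)*(-4))*(53/105))*62 = -4/11*53/105*62 = -212/1155*62 = -13144/1155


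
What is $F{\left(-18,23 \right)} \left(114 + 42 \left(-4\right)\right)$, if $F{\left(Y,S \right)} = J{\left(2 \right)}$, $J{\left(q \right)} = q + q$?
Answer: $-216$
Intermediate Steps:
$J{\left(q \right)} = 2 q$
$F{\left(Y,S \right)} = 4$ ($F{\left(Y,S \right)} = 2 \cdot 2 = 4$)
$F{\left(-18,23 \right)} \left(114 + 42 \left(-4\right)\right) = 4 \left(114 + 42 \left(-4\right)\right) = 4 \left(114 - 168\right) = 4 \left(-54\right) = -216$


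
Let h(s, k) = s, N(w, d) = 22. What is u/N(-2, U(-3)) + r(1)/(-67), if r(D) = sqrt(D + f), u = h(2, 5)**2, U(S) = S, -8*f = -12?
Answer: 2/11 - sqrt(10)/134 ≈ 0.15822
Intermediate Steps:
f = 3/2 (f = -1/8*(-12) = 3/2 ≈ 1.5000)
u = 4 (u = 2**2 = 4)
r(D) = sqrt(3/2 + D) (r(D) = sqrt(D + 3/2) = sqrt(3/2 + D))
u/N(-2, U(-3)) + r(1)/(-67) = 4/22 + (sqrt(6 + 4*1)/2)/(-67) = 4*(1/22) + (sqrt(6 + 4)/2)*(-1/67) = 2/11 + (sqrt(10)/2)*(-1/67) = 2/11 - sqrt(10)/134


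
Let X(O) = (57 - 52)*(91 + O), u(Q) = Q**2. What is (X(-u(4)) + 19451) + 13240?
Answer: 33066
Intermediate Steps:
X(O) = 455 + 5*O (X(O) = 5*(91 + O) = 455 + 5*O)
(X(-u(4)) + 19451) + 13240 = ((455 + 5*(-1*4**2)) + 19451) + 13240 = ((455 + 5*(-1*16)) + 19451) + 13240 = ((455 + 5*(-16)) + 19451) + 13240 = ((455 - 80) + 19451) + 13240 = (375 + 19451) + 13240 = 19826 + 13240 = 33066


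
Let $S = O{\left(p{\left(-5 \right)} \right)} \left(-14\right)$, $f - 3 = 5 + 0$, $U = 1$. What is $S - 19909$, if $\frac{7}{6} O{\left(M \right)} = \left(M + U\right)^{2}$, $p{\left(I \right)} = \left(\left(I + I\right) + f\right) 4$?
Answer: $-20497$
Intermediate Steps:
$f = 8$ ($f = 3 + \left(5 + 0\right) = 3 + 5 = 8$)
$p{\left(I \right)} = 32 + 8 I$ ($p{\left(I \right)} = \left(\left(I + I\right) + 8\right) 4 = \left(2 I + 8\right) 4 = \left(8 + 2 I\right) 4 = 32 + 8 I$)
$O{\left(M \right)} = \frac{6 \left(1 + M\right)^{2}}{7}$ ($O{\left(M \right)} = \frac{6 \left(M + 1\right)^{2}}{7} = \frac{6 \left(1 + M\right)^{2}}{7}$)
$S = -588$ ($S = \frac{6 \left(1 + \left(32 + 8 \left(-5\right)\right)\right)^{2}}{7} \left(-14\right) = \frac{6 \left(1 + \left(32 - 40\right)\right)^{2}}{7} \left(-14\right) = \frac{6 \left(1 - 8\right)^{2}}{7} \left(-14\right) = \frac{6 \left(-7\right)^{2}}{7} \left(-14\right) = \frac{6}{7} \cdot 49 \left(-14\right) = 42 \left(-14\right) = -588$)
$S - 19909 = -588 - 19909 = -20497$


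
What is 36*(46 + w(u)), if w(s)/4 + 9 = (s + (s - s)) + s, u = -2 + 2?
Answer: 360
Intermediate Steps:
u = 0
w(s) = -36 + 8*s (w(s) = -36 + 4*((s + (s - s)) + s) = -36 + 4*((s + 0) + s) = -36 + 4*(s + s) = -36 + 4*(2*s) = -36 + 8*s)
36*(46 + w(u)) = 36*(46 + (-36 + 8*0)) = 36*(46 + (-36 + 0)) = 36*(46 - 36) = 36*10 = 360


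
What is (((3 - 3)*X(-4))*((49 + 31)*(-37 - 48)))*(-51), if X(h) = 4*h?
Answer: 0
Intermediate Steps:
(((3 - 3)*X(-4))*((49 + 31)*(-37 - 48)))*(-51) = (((3 - 3)*(4*(-4)))*((49 + 31)*(-37 - 48)))*(-51) = ((0*(-16))*(80*(-85)))*(-51) = (0*(-6800))*(-51) = 0*(-51) = 0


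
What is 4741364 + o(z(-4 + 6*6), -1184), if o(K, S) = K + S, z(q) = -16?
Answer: 4740164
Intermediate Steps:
4741364 + o(z(-4 + 6*6), -1184) = 4741364 + (-16 - 1184) = 4741364 - 1200 = 4740164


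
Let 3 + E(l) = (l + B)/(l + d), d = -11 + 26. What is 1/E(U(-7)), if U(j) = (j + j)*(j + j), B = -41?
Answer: -211/478 ≈ -0.44142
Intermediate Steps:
U(j) = 4*j**2 (U(j) = (2*j)*(2*j) = 4*j**2)
d = 15
E(l) = -3 + (-41 + l)/(15 + l) (E(l) = -3 + (l - 41)/(l + 15) = -3 + (-41 + l)/(15 + l))
1/E(U(-7)) = 1/(2*(-43 - 4*(-7)**2)/(15 + 4*(-7)**2)) = 1/(2*(-43 - 4*49)/(15 + 4*49)) = 1/(2*(-43 - 1*196)/(15 + 196)) = 1/(2*(-43 - 196)/211) = 1/(2*(1/211)*(-239)) = 1/(-478/211) = -211/478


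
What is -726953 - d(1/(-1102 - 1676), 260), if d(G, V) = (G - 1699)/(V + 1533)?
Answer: -3620914733339/4980954 ≈ -7.2695e+5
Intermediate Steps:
d(G, V) = (-1699 + G)/(1533 + V)
-726953 - d(1/(-1102 - 1676), 260) = -726953 - (-1699 + 1/(-1102 - 1676))/(1533 + 260) = -726953 - (-1699 + 1/(-2778))/1793 = -726953 - (-1699 - 1/2778)/1793 = -726953 - (-4719823)/(1793*2778) = -726953 - 1*(-4719823/4980954) = -726953 + 4719823/4980954 = -3620914733339/4980954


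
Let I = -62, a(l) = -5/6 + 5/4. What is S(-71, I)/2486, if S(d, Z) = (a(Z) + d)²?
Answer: 65219/32544 ≈ 2.0040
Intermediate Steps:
a(l) = 5/12 (a(l) = -5*⅙ + 5*(¼) = -⅚ + 5/4 = 5/12)
S(d, Z) = (5/12 + d)²
S(-71, I)/2486 = ((5 + 12*(-71))²/144)/2486 = ((5 - 852)²/144)*(1/2486) = ((1/144)*(-847)²)*(1/2486) = ((1/144)*717409)*(1/2486) = (717409/144)*(1/2486) = 65219/32544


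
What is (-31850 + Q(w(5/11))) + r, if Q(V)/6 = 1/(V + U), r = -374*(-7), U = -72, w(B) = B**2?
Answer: -253939110/8687 ≈ -29232.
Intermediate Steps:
r = 2618
Q(V) = 6/(-72 + V) (Q(V) = 6/(V - 72) = 6/(-72 + V))
(-31850 + Q(w(5/11))) + r = (-31850 + 6/(-72 + (5/11)**2)) + 2618 = (-31850 + 6/(-72 + 25/121)) + 2618 = (-31850 + 6/(-8687/121)) + 2618 = (-31850 + 6*(-121/8687)) + 2618 = (-31850 - 726/8687) + 2618 = -276681676/8687 + 2618 = -253939110/8687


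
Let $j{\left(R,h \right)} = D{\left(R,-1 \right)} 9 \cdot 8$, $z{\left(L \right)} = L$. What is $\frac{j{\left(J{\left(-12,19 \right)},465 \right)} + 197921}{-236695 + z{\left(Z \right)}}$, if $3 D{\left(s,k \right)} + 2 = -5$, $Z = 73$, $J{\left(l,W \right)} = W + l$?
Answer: $- \frac{197753}{236622} \approx -0.83573$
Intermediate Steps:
$D{\left(s,k \right)} = - \frac{7}{3}$ ($D{\left(s,k \right)} = - \frac{2}{3} + \frac{1}{3} \left(-5\right) = - \frac{2}{3} - \frac{5}{3} = - \frac{7}{3}$)
$j{\left(R,h \right)} = -168$ ($j{\left(R,h \right)} = \left(- \frac{7}{3}\right) 9 \cdot 8 = \left(-21\right) 8 = -168$)
$\frac{j{\left(J{\left(-12,19 \right)},465 \right)} + 197921}{-236695 + z{\left(Z \right)}} = \frac{-168 + 197921}{-236695 + 73} = \frac{197753}{-236622} = 197753 \left(- \frac{1}{236622}\right) = - \frac{197753}{236622}$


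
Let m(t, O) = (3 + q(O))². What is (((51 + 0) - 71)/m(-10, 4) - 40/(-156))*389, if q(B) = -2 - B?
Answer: -89470/117 ≈ -764.70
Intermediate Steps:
m(t, O) = (1 - O)² (m(t, O) = (3 + (-2 - O))² = (1 - O)²)
(((51 + 0) - 71)/m(-10, 4) - 40/(-156))*389 = (((51 + 0) - 71)/((-1 + 4)²) - 40/(-156))*389 = ((51 - 71)/(3²) - 40*(-1/156))*389 = (-20/9 + 10/39)*389 = -230/117*389 = -89470/117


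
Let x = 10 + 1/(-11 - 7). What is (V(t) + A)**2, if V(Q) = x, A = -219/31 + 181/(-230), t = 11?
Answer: 4509525409/1029447225 ≈ 4.3805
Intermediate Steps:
x = 179/18 (x = 10 + 1/(-18) = 10 - 1/18 = 179/18 ≈ 9.9444)
A = -55981/7130 (A = -219*1/31 + 181*(-1/230) = -219/31 - 181/230 = -55981/7130 ≈ -7.8515)
V(Q) = 179/18
(V(t) + A)**2 = (179/18 - 55981/7130)**2 = (67153/32085)**2 = 4509525409/1029447225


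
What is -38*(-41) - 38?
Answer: 1520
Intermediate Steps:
-38*(-41) - 38 = 1558 - 38 = 1520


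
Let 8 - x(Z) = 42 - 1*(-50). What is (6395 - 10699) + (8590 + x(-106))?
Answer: 4202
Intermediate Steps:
x(Z) = -84 (x(Z) = 8 - (42 - 1*(-50)) = 8 - (42 + 50) = 8 - 1*92 = 8 - 92 = -84)
(6395 - 10699) + (8590 + x(-106)) = (6395 - 10699) + (8590 - 84) = -4304 + 8506 = 4202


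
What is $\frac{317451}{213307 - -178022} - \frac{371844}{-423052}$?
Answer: $\frac{23317635094}{13796043009} \approx 1.6902$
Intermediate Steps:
$\frac{317451}{213307 - -178022} - \frac{371844}{-423052} = \frac{317451}{213307 + 178022} - - \frac{92961}{105763} = \frac{317451}{391329} + \frac{92961}{105763} = 317451 \cdot \frac{1}{391329} + \frac{92961}{105763} = \frac{105817}{130443} + \frac{92961}{105763} = \frac{23317635094}{13796043009}$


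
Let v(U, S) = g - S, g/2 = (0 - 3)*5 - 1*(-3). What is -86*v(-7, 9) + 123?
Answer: 2961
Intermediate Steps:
g = -24 (g = 2*((0 - 3)*5 - 1*(-3)) = 2*(-3*5 + 3) = 2*(-15 + 3) = 2*(-12) = -24)
v(U, S) = -24 - S
-86*v(-7, 9) + 123 = -86*(-24 - 1*9) + 123 = -86*(-24 - 9) + 123 = -86*(-33) + 123 = 2838 + 123 = 2961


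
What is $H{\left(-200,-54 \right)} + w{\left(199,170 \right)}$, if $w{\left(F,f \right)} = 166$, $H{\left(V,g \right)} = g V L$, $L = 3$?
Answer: $32566$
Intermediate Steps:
$H{\left(V,g \right)} = 3 V g$ ($H{\left(V,g \right)} = g V 3 = V g 3 = 3 V g$)
$H{\left(-200,-54 \right)} + w{\left(199,170 \right)} = 3 \left(-200\right) \left(-54\right) + 166 = 32400 + 166 = 32566$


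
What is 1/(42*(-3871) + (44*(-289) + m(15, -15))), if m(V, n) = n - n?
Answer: -1/175298 ≈ -5.7046e-6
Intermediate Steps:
m(V, n) = 0
1/(42*(-3871) + (44*(-289) + m(15, -15))) = 1/(42*(-3871) + (44*(-289) + 0)) = 1/(-162582 + (-12716 + 0)) = 1/(-162582 - 12716) = 1/(-175298) = -1/175298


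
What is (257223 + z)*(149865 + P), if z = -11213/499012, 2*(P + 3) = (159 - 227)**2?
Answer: 9766325876852281/249506 ≈ 3.9143e+10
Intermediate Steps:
P = 2309 (P = -3 + (159 - 227)**2/2 = -3 + (1/2)*(-68)**2 = -3 + (1/2)*4624 = -3 + 2312 = 2309)
z = -11213/499012 (z = -11213*1/499012 = -11213/499012 ≈ -0.022470)
(257223 + z)*(149865 + P) = (257223 - 11213/499012)*(149865 + 2309) = (128357352463/499012)*152174 = 9766325876852281/249506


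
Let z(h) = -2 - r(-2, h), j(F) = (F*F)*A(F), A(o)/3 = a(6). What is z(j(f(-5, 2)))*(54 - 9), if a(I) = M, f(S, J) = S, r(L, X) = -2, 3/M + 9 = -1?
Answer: 0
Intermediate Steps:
M = -3/10 (M = 3/(-9 - 1) = 3/(-10) = 3*(-⅒) = -3/10 ≈ -0.30000)
a(I) = -3/10
A(o) = -9/10 (A(o) = 3*(-3/10) = -9/10)
j(F) = -9*F²/10 (j(F) = (F*F)*(-9/10) = F²*(-9/10) = -9*F²/10)
z(h) = 0 (z(h) = -2 - 1*(-2) = -2 + 2 = 0)
z(j(f(-5, 2)))*(54 - 9) = 0*(54 - 9) = 0*45 = 0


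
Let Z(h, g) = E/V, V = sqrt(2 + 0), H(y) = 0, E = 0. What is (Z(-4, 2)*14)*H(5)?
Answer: 0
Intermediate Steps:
V = sqrt(2) ≈ 1.4142
Z(h, g) = 0 (Z(h, g) = 0/(sqrt(2)) = 0*(sqrt(2)/2) = 0)
(Z(-4, 2)*14)*H(5) = (0*14)*0 = 0*0 = 0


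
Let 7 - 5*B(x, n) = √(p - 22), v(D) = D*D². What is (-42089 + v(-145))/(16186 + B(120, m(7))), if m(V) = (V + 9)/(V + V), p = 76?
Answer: -9264930334/48524429 - 1030238*√6/145573287 ≈ -190.95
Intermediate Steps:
v(D) = D³
m(V) = (9 + V)/(2*V) (m(V) = (9 + V)/((2*V)) = (9 + V)*(1/(2*V)) = (9 + V)/(2*V))
B(x, n) = 7/5 - 3*√6/5 (B(x, n) = 7/5 - √(76 - 22)/5 = 7/5 - 3*√6/5)
(-42089 + v(-145))/(16186 + B(120, m(7))) = (-42089 + (-145)³)/(16186 + (7/5 - 3*√6/5)) = (-42089 - 3048625)/(80937/5 - 3*√6/5) = -3090714/(80937/5 - 3*√6/5)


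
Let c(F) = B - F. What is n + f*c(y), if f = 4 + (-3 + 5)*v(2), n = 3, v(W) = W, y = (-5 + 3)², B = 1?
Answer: -21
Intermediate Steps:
y = 4 (y = (-2)² = 4)
c(F) = 1 - F
f = 8 (f = 4 + (-3 + 5)*2 = 4 + 2*2 = 4 + 4 = 8)
n + f*c(y) = 3 + 8*(1 - 1*4) = 3 + 8*(1 - 4) = 3 + 8*(-3) = 3 - 24 = -21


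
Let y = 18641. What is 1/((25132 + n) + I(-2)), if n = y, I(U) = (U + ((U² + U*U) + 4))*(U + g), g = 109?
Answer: 1/44843 ≈ 2.2300e-5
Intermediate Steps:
I(U) = (109 + U)*(4 + U + 2*U²) (I(U) = (U + ((U² + U*U) + 4))*(U + 109) = (U + ((U² + U²) + 4))*(109 + U) = (U + (2*U² + 4))*(109 + U) = (U + (4 + 2*U²))*(109 + U) = (4 + U + 2*U²)*(109 + U) = (109 + U)*(4 + U + 2*U²))
n = 18641
1/((25132 + n) + I(-2)) = 1/((25132 + 18641) + (436 + 2*(-2)³ + 113*(-2) + 219*(-2)²)) = 1/(43773 + (436 + 2*(-8) - 226 + 219*4)) = 1/(43773 + (436 - 16 - 226 + 876)) = 1/(43773 + 1070) = 1/44843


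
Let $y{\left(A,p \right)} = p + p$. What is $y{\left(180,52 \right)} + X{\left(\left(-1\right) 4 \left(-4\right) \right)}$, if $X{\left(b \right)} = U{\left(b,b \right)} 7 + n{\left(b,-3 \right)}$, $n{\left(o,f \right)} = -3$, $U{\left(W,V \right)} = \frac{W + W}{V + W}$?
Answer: $108$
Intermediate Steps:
$U{\left(W,V \right)} = \frac{2 W}{V + W}$
$y{\left(A,p \right)} = 2 p$
$X{\left(b \right)} = 4$ ($X{\left(b \right)} = \frac{2 b}{b + b} 7 - 3 = \frac{2 b}{2 b} 7 - 3 = 2 b \frac{1}{2 b} 7 - 3 = 1 \cdot 7 - 3 = 7 - 3 = 4$)
$y{\left(180,52 \right)} + X{\left(\left(-1\right) 4 \left(-4\right) \right)} = 2 \cdot 52 + 4 = 104 + 4 = 108$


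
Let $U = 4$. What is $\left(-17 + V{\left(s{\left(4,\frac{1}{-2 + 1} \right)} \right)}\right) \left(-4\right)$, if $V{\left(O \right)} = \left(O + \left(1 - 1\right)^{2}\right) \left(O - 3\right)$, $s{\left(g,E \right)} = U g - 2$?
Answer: $-548$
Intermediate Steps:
$s{\left(g,E \right)} = -2 + 4 g$ ($s{\left(g,E \right)} = 4 g - 2 = -2 + 4 g$)
$V{\left(O \right)} = O \left(-3 + O\right)$ ($V{\left(O \right)} = \left(O + 0^{2}\right) \left(-3 + O\right) = \left(O + 0\right) \left(-3 + O\right) = O \left(-3 + O\right)$)
$\left(-17 + V{\left(s{\left(4,\frac{1}{-2 + 1} \right)} \right)}\right) \left(-4\right) = \left(-17 + \left(-2 + 4 \cdot 4\right) \left(-3 + \left(-2 + 4 \cdot 4\right)\right)\right) \left(-4\right) = \left(-17 + \left(-2 + 16\right) \left(-3 + \left(-2 + 16\right)\right)\right) \left(-4\right) = \left(-17 + 14 \left(-3 + 14\right)\right) \left(-4\right) = \left(-17 + 14 \cdot 11\right) \left(-4\right) = \left(-17 + 154\right) \left(-4\right) = 137 \left(-4\right) = -548$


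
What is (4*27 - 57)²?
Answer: 2601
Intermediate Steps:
(4*27 - 57)² = (108 - 57)² = 51² = 2601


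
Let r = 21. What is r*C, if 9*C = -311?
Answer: -2177/3 ≈ -725.67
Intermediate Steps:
C = -311/9 (C = (⅑)*(-311) = -311/9 ≈ -34.556)
r*C = 21*(-311/9) = -2177/3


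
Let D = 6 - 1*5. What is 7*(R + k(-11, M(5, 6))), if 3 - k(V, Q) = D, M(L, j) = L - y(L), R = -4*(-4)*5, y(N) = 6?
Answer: 574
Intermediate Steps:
R = 80 (R = 16*5 = 80)
D = 1 (D = 6 - 5 = 1)
M(L, j) = -6 + L (M(L, j) = L - 1*6 = L - 6 = -6 + L)
k(V, Q) = 2 (k(V, Q) = 3 - 1*1 = 3 - 1 = 2)
7*(R + k(-11, M(5, 6))) = 7*(80 + 2) = 7*82 = 574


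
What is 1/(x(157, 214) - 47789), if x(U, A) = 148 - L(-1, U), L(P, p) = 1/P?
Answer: -1/47640 ≈ -2.0991e-5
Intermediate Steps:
x(U, A) = 149 (x(U, A) = 148 - 1/(-1) = 148 - 1*(-1) = 148 + 1 = 149)
1/(x(157, 214) - 47789) = 1/(149 - 47789) = 1/(-47640) = -1/47640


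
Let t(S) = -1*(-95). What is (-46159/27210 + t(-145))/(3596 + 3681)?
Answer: 2538791/198007170 ≈ 0.012822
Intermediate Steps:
t(S) = 95
(-46159/27210 + t(-145))/(3596 + 3681) = (-46159/27210 + 95)/(3596 + 3681) = (-46159*1/27210 + 95)/7277 = (-46159/27210 + 95)*(1/7277) = (2538791/27210)*(1/7277) = 2538791/198007170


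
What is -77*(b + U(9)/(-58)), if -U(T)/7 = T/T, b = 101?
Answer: -451605/58 ≈ -7786.3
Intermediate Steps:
U(T) = -7 (U(T) = -7*T/T = -7*1 = -7)
-77*(b + U(9)/(-58)) = -77*(101 - 7/(-58)) = -77*(101 - 7*(-1/58)) = -77*(101 + 7/58) = -77*5865/58 = -451605/58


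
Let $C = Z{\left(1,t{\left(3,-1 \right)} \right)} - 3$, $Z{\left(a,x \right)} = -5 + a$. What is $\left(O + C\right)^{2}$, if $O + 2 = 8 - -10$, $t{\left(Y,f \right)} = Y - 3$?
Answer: $81$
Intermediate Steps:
$t{\left(Y,f \right)} = -3 + Y$
$O = 16$ ($O = -2 + \left(8 - -10\right) = -2 + \left(8 + 10\right) = -2 + 18 = 16$)
$C = -7$ ($C = \left(-5 + 1\right) - 3 = -4 - 3 = -7$)
$\left(O + C\right)^{2} = \left(16 - 7\right)^{2} = 9^{2} = 81$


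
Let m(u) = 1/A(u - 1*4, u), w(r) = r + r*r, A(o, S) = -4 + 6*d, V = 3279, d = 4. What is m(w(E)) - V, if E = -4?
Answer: -65579/20 ≈ -3278.9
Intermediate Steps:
A(o, S) = 20 (A(o, S) = -4 + 6*4 = -4 + 24 = 20)
w(r) = r + r²
m(u) = 1/20
m(w(E)) - V = 1/20 - 1*3279 = 1/20 - 3279 = -65579/20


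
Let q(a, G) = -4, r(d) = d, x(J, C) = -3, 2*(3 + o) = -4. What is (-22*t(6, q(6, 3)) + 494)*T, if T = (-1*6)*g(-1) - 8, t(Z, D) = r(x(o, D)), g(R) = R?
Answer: -1120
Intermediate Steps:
o = -5 (o = -3 + (1/2)*(-4) = -3 - 2 = -5)
t(Z, D) = -3
T = -2 (T = -1*6*(-1) - 8 = -6*(-1) - 8 = 6 - 8 = -2)
(-22*t(6, q(6, 3)) + 494)*T = (-22*(-3) + 494)*(-2) = (66 + 494)*(-2) = 560*(-2) = -1120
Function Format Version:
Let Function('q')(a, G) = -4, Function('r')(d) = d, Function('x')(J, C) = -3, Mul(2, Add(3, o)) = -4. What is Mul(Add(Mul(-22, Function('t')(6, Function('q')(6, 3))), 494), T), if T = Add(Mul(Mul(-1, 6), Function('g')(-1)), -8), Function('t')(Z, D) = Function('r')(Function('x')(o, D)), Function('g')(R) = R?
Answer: -1120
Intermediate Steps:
o = -5 (o = Add(-3, Mul(Rational(1, 2), -4)) = Add(-3, -2) = -5)
Function('t')(Z, D) = -3
T = -2 (T = Add(Mul(Mul(-1, 6), -1), -8) = Add(Mul(-6, -1), -8) = Add(6, -8) = -2)
Mul(Add(Mul(-22, Function('t')(6, Function('q')(6, 3))), 494), T) = Mul(Add(Mul(-22, -3), 494), -2) = Mul(Add(66, 494), -2) = Mul(560, -2) = -1120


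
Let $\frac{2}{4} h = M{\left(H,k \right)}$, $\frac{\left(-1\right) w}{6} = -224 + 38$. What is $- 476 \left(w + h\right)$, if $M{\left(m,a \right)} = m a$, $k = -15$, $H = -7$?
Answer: $-631176$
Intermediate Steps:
$w = 1116$ ($w = - 6 \left(-224 + 38\right) = \left(-6\right) \left(-186\right) = 1116$)
$M{\left(m,a \right)} = a m$
$h = 210$ ($h = 2 \left(\left(-15\right) \left(-7\right)\right) = 2 \cdot 105 = 210$)
$- 476 \left(w + h\right) = - 476 \left(1116 + 210\right) = \left(-476\right) 1326 = -631176$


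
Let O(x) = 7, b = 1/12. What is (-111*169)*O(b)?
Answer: -131313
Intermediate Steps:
b = 1/12 ≈ 0.083333
(-111*169)*O(b) = -111*169*7 = -18759*7 = -131313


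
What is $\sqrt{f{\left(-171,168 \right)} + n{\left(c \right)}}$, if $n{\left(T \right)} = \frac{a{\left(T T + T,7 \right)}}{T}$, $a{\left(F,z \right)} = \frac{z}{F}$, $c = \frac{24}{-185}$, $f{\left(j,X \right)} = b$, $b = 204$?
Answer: $\frac{\sqrt{207786991}}{552} \approx 26.114$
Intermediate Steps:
$f{\left(j,X \right)} = 204$
$c = - \frac{24}{185}$ ($c = 24 \left(- \frac{1}{185}\right) = - \frac{24}{185} \approx -0.12973$)
$n{\left(T \right)} = \frac{7}{T \left(T + T^{2}\right)}$ ($n{\left(T \right)} = \frac{7 \frac{1}{T T + T}}{T} = \frac{7 \frac{1}{T^{2} + T}}{T} = \frac{7 \frac{1}{T + T^{2}}}{T} = \frac{7}{T \left(T + T^{2}\right)}$)
$\sqrt{f{\left(-171,168 \right)} + n{\left(c \right)}} = \sqrt{204 + \frac{7}{\frac{576}{34225} \left(1 - \frac{24}{185}\right)}} = \sqrt{204 + 7 \cdot \frac{34225}{576} \frac{1}{\frac{161}{185}}} = \sqrt{204 + 7 \cdot \frac{34225}{576} \cdot \frac{185}{161}} = \sqrt{204 + \frac{6331625}{13248}} = \sqrt{\frac{9034217}{13248}} = \frac{\sqrt{207786991}}{552}$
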